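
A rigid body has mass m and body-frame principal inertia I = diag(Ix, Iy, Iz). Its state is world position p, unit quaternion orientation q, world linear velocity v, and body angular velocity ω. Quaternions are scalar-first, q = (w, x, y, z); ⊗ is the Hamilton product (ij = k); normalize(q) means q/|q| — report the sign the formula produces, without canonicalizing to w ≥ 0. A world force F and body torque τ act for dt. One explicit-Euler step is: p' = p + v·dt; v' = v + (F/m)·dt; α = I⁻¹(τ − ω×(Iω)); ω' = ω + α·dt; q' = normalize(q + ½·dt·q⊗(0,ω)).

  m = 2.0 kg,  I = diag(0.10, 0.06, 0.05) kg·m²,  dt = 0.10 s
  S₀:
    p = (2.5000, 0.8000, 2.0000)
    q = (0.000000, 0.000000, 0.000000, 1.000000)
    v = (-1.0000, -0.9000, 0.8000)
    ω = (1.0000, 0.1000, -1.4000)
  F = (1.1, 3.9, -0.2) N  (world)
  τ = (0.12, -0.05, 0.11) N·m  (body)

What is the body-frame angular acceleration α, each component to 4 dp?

α = (1.1860, 0.3333, 2.2800)

ω×(Iω) gyroscopic = (0.0014, -0.0700, -0.0040)
α = I⁻¹(τ − ω×Iω) = (1.1860, 0.3333, 2.2800)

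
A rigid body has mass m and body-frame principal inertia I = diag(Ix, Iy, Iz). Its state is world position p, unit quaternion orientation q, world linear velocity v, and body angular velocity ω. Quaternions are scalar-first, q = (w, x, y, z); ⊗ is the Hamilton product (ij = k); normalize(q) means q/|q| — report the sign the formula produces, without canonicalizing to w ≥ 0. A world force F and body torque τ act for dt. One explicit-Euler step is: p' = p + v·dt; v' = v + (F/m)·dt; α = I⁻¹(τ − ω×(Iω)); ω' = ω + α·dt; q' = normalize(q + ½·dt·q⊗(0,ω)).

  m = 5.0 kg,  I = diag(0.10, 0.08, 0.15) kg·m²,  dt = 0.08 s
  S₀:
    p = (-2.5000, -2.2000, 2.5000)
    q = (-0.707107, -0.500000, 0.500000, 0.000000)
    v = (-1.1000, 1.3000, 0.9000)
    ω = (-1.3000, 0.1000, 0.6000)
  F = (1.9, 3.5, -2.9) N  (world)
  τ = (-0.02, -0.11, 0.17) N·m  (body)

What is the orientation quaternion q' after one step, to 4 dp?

Hamilton product q⊗(0,ω) = (-0.7000000, 1.2192391, 0.2292893, 0.1757358)
q + ½dt·q⊗(0,ω), renormalized = (-0.7339, -0.4505, 0.5083, 0.0070)

q' = (-0.7339, -0.4505, 0.5083, 0.0070)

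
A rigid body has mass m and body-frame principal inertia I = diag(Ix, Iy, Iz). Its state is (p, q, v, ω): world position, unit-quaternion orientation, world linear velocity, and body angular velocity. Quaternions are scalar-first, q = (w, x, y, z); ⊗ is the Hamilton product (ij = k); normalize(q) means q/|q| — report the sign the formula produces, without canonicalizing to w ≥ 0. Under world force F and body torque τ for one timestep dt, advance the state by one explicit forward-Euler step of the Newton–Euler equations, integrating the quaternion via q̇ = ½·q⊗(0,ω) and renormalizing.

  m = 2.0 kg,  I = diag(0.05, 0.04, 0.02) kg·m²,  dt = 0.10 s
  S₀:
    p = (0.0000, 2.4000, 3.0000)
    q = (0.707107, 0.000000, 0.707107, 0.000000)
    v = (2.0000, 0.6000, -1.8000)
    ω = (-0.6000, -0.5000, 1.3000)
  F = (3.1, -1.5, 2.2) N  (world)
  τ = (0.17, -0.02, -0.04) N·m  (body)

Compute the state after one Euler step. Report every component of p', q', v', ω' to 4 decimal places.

new position p' = (0.2000, 2.4600, 2.8200)
new velocity v' = (2.1550, 0.5250, -1.6900)
gyro term ω×Iω = (0.0130, -0.0234, -0.0030)
α = I⁻¹(τ − ω×Iω) = (3.1400, 0.0850, -1.8500)
ω' = ω + α·dt = (-0.2860, -0.4915, 1.1150)
2q̇ = q⊗(0,ω) = (0.3535535, 0.4949749, -0.3535535, 1.3435033)
q + ½dt·q⊗(0,ω), renormalized = (0.7227, 0.0247, 0.6875, 0.0670)

p' = (0.2000, 2.4600, 2.8200)
q' = (0.7227, 0.0247, 0.6875, 0.0670)
v' = (2.1550, 0.5250, -1.6900)
ω' = (-0.2860, -0.4915, 1.1150)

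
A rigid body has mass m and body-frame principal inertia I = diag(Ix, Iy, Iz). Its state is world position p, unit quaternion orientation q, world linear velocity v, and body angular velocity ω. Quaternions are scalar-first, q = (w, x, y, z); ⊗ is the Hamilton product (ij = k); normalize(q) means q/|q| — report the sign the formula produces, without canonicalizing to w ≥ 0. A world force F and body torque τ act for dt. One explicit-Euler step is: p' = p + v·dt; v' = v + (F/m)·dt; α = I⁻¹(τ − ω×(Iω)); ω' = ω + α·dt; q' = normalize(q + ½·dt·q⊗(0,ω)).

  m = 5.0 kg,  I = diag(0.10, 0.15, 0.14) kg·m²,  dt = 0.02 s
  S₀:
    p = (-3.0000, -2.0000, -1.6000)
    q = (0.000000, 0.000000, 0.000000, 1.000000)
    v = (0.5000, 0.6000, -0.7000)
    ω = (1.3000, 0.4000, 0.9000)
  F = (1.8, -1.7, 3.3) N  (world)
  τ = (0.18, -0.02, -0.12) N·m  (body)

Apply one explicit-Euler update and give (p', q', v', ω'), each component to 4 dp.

p + v·dt = (-2.9900, -1.9880, -1.6140)
v' = v + a·dt = (0.5072, 0.5932, -0.6868)
angular accel α = (1.8360, 0.1787, -1.0429)
ω' = ω + α·dt = (1.3367, 0.4036, 0.8791)
q⊗(0,ω) = (-0.9000000, -0.4000000, 1.3000000, 0.0000000)
updated quaternion q' = (-0.0090, -0.0040, 0.0130, 0.9999)

p' = (-2.9900, -1.9880, -1.6140)
q' = (-0.0090, -0.0040, 0.0130, 0.9999)
v' = (0.5072, 0.5932, -0.6868)
ω' = (1.3367, 0.4036, 0.8791)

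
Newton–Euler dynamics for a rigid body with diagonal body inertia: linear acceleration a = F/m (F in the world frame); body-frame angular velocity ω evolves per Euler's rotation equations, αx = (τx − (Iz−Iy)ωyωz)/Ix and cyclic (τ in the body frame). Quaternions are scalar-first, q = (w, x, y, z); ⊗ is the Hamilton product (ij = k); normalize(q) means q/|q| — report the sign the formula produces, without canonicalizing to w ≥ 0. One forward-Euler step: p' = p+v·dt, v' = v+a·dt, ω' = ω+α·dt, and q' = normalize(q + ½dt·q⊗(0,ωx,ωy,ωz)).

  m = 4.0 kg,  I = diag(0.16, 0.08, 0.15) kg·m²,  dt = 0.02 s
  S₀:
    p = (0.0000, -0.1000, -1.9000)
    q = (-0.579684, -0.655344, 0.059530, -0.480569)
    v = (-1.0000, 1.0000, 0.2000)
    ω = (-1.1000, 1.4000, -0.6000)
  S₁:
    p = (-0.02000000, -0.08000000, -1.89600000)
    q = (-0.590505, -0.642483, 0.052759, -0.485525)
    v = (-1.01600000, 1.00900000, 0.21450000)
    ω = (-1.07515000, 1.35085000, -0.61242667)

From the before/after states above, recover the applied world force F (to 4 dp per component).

Δv = v₁−v₀ = (-0.01600000, 0.00900000, 0.01450000)
applied force F = (-3.2000, 1.8000, 2.9000)

F = (-3.2000, 1.8000, 2.9000)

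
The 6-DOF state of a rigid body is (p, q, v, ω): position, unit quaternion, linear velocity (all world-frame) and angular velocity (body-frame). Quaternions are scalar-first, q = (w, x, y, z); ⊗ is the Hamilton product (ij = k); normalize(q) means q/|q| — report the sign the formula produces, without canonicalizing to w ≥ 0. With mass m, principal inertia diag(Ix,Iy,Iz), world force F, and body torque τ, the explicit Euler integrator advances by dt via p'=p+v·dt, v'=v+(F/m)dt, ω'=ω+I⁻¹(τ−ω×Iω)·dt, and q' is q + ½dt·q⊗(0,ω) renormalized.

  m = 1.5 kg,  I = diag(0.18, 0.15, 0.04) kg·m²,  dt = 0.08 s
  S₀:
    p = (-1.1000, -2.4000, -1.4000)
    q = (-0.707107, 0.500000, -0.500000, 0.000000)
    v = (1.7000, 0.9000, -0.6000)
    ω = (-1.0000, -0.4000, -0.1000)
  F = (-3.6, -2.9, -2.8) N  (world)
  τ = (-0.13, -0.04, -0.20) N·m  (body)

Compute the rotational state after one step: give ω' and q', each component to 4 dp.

precession coupling ω×(Iω) = (-0.0044, 0.0140, -0.0120)
(τ − ω×Iω)/I = (-0.6978, -0.3600, -4.7000)
ω + α·dt = (-1.0558, -0.4288, -0.4760)
2q̇ = q⊗(0,ω) = (0.3000000, 0.7571070, 0.3328428, -0.6292893)
q + ½dt·q⊗(0,ω), renormalized = (-0.6945, 0.5298, -0.4862, -0.0251)

ω' = (-1.0558, -0.4288, -0.4760)
q' = (-0.6945, 0.5298, -0.4862, -0.0251)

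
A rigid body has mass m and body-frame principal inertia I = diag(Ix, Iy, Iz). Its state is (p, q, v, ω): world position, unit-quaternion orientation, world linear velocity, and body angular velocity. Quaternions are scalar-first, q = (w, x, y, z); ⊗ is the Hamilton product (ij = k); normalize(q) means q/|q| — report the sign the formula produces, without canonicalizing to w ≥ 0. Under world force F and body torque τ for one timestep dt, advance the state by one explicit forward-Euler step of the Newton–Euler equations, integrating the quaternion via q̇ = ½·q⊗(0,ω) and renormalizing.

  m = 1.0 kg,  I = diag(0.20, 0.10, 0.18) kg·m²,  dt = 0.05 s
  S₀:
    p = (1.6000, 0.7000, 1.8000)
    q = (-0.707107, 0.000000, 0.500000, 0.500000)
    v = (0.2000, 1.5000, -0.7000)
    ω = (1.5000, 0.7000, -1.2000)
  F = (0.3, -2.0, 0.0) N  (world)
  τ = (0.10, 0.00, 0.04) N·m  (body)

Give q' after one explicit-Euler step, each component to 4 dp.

2q̇ = q⊗(0,ω) = (0.2500000, -2.0106605, 0.2550251, 0.0985284)
updated quaternion q' = (-0.6999, -0.0502, 0.5057, 0.5018)

q' = (-0.6999, -0.0502, 0.5057, 0.5018)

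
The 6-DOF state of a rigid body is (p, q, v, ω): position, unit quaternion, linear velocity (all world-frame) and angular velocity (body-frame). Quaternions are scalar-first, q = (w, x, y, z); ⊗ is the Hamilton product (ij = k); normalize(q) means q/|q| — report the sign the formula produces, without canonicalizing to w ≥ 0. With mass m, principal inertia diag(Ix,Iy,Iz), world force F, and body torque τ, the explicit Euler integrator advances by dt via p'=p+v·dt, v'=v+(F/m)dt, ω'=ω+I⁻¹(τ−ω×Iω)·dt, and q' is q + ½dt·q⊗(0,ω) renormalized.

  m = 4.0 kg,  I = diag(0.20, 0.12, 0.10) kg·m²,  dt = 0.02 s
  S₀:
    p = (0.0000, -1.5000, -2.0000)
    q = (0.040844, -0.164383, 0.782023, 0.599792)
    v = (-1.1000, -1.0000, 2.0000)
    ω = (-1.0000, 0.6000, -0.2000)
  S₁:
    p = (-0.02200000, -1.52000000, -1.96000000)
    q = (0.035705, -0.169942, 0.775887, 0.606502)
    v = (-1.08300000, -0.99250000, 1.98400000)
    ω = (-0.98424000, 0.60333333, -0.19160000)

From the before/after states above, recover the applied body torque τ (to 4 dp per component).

Δω = ω₁−ω₀ = (0.01576000, 0.00333333, 0.00840000)
ω₀×(Iω₀) = (0.0024, 0.0200, 0.0480)
τ = I·(Δω/dt) + ω₀×(Iω₀) = (0.1600, 0.0400, 0.0900)

τ = (0.1600, 0.0400, 0.0900)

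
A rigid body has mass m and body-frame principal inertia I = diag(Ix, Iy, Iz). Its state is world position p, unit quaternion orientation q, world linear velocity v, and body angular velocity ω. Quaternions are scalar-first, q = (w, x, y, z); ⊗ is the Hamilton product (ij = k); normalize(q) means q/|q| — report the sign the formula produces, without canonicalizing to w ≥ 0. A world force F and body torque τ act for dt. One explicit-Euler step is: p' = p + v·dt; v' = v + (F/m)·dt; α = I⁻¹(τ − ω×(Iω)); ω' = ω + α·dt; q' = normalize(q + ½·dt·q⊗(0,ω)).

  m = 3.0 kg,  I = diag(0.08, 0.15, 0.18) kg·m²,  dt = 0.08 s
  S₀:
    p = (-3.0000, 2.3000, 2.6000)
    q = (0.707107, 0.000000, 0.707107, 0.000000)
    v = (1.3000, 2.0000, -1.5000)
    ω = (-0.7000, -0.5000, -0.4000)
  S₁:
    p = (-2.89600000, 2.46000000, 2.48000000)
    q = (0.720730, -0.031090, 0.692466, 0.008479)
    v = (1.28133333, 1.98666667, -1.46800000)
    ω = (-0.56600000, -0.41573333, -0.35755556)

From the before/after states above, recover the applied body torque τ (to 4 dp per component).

rate change Δω = (0.13400000, 0.08426667, 0.04244444)
gyro term ω₀×Iω₀ = (0.0060, -0.0280, 0.0245)
τ = I·(Δω/dt) + ω₀×(Iω₀) = (0.1400, 0.1300, 0.1200)

τ = (0.1400, 0.1300, 0.1200)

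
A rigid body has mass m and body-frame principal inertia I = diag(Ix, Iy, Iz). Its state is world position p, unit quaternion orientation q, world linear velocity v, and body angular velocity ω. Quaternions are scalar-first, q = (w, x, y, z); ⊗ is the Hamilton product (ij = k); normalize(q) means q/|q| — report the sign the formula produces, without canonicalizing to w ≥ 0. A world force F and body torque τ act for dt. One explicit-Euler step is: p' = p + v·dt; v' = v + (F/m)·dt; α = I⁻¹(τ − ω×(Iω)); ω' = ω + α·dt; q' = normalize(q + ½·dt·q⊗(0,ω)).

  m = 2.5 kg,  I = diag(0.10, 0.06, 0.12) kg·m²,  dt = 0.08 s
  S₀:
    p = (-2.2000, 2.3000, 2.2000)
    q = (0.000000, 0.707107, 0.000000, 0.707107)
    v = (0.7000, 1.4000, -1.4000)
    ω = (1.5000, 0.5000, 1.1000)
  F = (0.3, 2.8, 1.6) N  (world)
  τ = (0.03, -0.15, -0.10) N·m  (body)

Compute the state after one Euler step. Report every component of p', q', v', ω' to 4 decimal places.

p' = p + v·dt = (-2.1440, 2.4120, 2.0880)
new velocity v' = (0.7096, 1.4896, -1.3488)
ω×(Iω) gyroscopic = (0.0330, -0.0330, -0.0300)
α = I⁻¹(τ − ω×Iω) = (-0.0300, -1.9500, -0.5833)
new body rate ω' = (1.4976, 0.3440, 1.0533)
2q̇ = q⊗(0,ω) = (-1.8384782, -0.3535535, 0.2828428, 0.3535535)
q + ½dt·q⊗(0,ω), renormalized = (-0.0733, 0.6909, 0.0113, 0.7191)

p' = (-2.1440, 2.4120, 2.0880)
q' = (-0.0733, 0.6909, 0.0113, 0.7191)
v' = (0.7096, 1.4896, -1.3488)
ω' = (1.4976, 0.3440, 1.0533)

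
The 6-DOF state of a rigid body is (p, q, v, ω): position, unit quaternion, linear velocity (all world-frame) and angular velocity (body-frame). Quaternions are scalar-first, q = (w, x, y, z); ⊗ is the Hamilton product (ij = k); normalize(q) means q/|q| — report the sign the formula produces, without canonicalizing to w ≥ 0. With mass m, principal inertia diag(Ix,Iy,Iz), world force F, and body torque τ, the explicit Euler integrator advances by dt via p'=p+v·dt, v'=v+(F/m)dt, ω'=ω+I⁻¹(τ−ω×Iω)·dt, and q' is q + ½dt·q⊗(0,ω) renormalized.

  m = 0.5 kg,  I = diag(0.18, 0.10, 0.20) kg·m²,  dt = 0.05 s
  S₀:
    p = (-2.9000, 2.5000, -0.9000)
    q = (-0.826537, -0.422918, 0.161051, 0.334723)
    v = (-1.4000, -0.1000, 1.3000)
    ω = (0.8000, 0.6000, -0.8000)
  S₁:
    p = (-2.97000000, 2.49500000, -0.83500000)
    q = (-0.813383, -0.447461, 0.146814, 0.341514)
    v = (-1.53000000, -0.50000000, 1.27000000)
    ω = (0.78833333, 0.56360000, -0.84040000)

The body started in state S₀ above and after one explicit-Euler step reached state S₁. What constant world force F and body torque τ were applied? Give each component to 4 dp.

Δω = ω₁−ω₀ = (-0.01166667, -0.03640000, -0.04040000)
gyro term ω₀×Iω₀ = (-0.0480, 0.0128, -0.0384)
τ = I·(Δω/dt) + ω₀×(Iω₀) = (-0.0900, -0.0600, -0.2000)
velocity change Δv = (-0.13000000, -0.40000000, -0.03000000)
F = m·Δv/dt = (-1.3000, -4.0000, -0.3000)

F = (-1.3000, -4.0000, -0.3000)
τ = (-0.0900, -0.0600, -0.2000)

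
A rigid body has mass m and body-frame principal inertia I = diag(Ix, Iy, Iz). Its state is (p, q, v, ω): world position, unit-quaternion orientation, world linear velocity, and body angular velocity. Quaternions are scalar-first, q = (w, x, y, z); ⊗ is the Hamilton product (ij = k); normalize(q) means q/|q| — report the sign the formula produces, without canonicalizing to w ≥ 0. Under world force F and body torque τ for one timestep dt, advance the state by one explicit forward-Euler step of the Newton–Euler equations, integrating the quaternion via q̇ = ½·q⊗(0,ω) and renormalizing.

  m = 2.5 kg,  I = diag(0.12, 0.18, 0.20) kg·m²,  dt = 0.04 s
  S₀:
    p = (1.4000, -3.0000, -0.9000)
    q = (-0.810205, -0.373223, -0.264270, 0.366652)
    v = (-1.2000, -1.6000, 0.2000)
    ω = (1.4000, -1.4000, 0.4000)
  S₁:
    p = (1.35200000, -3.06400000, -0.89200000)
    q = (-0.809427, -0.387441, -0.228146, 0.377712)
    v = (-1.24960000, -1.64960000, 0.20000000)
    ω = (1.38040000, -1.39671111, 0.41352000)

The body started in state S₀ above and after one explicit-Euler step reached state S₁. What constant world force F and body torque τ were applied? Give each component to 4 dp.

F = (-3.1000, -3.1000, 0.0000)
τ = (-0.0700, -0.0300, -0.0500)

ω₁ − ω₀ = (-0.01960000, 0.00328889, 0.01352000)
τ = I·(Δω/dt) + ω₀×(Iω₀) = (-0.0700, -0.0300, -0.0500)
Δv = v₁−v₀ = (-0.04960000, -0.04960000, 0.00000000)
m·(v₁−v₀)/dt = (-3.1000, -3.1000, 0.0000)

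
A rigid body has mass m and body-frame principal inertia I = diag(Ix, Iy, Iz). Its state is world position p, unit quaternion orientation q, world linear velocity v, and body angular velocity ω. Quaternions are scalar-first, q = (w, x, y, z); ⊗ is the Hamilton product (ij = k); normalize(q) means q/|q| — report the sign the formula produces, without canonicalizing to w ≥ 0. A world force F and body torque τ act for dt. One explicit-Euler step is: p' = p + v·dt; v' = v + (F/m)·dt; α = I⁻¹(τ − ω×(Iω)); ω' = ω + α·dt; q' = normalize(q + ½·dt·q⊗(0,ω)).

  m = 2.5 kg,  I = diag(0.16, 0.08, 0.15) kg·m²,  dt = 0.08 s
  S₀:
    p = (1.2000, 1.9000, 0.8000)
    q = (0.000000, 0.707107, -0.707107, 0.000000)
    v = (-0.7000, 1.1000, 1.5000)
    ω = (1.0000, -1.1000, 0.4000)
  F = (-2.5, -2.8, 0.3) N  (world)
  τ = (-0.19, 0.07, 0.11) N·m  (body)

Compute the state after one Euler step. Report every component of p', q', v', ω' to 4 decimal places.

p' = (1.1440, 1.9880, 0.9200)
q' = (-0.0593, 0.6945, -0.7171, -0.0028)
v' = (-0.7800, 1.0104, 1.5096)
ω' = (0.9204, -1.0340, 0.4117)

angular accel α = (-0.9950, 0.8250, 0.1467)
ω' = ω + α·dt = (0.9204, -1.0340, 0.4117)
2q̇ = q⊗(0,ω) = (-1.4849247, -0.2828428, -0.2828428, -0.0707107)
q + ½dt·q⊗(0,ω), renormalized = (-0.0593, 0.6945, -0.7171, -0.0028)
linear accel F/m = (-1.0000, -1.1200, 0.1200)
p' = p + v·dt = (1.1440, 1.9880, 0.9200)
v' = v + a·dt = (-0.7800, 1.0104, 1.5096)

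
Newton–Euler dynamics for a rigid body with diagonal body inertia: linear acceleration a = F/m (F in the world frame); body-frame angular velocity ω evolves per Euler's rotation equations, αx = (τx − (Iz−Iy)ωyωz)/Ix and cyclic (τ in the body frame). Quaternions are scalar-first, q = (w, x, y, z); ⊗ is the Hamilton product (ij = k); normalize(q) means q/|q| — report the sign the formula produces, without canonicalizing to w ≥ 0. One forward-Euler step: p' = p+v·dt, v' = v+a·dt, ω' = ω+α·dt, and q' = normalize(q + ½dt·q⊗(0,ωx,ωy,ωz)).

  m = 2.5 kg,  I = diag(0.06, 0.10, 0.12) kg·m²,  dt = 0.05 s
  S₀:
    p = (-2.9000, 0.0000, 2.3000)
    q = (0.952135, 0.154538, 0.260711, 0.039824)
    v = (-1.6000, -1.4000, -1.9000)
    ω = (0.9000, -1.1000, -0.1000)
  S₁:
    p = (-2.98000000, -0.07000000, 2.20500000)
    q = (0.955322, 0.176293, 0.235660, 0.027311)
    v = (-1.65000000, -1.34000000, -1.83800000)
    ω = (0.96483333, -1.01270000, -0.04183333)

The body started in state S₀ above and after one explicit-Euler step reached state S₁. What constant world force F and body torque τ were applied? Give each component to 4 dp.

Δω = ω₁−ω₀ = (0.06483333, 0.08730000, 0.05816667)
precession coupling = (0.0022, 0.0054, -0.0396)
applied torque τ = (0.0800, 0.1800, 0.1000)
Δv = v₁−v₀ = (-0.05000000, 0.06000000, 0.06200000)
m·(v₁−v₀)/dt = (-2.5000, 3.0000, 3.1000)

F = (-2.5000, 3.0000, 3.1000)
τ = (0.0800, 0.1800, 0.1000)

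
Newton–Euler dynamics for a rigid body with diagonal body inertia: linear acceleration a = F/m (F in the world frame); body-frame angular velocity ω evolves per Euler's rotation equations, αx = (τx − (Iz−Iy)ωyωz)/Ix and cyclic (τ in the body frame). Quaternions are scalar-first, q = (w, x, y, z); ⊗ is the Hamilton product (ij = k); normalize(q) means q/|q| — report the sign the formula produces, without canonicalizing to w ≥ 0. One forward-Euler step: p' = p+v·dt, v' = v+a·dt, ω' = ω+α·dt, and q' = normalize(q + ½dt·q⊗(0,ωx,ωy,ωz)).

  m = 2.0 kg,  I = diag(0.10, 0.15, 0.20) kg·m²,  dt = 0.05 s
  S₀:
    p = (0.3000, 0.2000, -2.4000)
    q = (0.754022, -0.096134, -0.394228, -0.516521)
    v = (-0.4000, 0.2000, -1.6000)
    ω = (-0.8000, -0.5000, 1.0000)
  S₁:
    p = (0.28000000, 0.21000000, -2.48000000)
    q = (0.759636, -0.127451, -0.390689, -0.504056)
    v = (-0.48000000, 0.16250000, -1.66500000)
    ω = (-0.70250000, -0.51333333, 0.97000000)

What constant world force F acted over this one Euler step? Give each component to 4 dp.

F = (-3.2000, -1.5000, -2.6000)

Δv = v₁−v₀ = (-0.08000000, -0.03750000, -0.06500000)
F = m·Δv/dt = (-3.2000, -1.5000, -2.6000)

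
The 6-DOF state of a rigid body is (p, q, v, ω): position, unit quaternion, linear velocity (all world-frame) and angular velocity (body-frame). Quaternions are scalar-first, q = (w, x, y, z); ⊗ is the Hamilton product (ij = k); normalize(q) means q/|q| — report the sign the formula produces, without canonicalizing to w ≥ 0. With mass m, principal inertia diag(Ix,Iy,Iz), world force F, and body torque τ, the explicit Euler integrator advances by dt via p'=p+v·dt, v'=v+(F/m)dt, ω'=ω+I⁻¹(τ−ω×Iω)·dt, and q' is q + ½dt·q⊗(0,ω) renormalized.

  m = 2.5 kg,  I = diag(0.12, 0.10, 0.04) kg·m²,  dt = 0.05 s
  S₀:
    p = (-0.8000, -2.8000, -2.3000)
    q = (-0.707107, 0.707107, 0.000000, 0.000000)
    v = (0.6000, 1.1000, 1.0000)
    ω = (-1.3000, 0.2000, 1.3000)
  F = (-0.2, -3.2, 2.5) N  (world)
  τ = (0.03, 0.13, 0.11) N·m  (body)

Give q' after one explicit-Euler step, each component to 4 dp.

2q̇ = q⊗(0,ω) = (0.9192391, 0.9192391, -1.0606605, -0.7778177)
updated quaternion q' = (-0.6834, 0.7293, -0.0265, -0.0194)

q' = (-0.6834, 0.7293, -0.0265, -0.0194)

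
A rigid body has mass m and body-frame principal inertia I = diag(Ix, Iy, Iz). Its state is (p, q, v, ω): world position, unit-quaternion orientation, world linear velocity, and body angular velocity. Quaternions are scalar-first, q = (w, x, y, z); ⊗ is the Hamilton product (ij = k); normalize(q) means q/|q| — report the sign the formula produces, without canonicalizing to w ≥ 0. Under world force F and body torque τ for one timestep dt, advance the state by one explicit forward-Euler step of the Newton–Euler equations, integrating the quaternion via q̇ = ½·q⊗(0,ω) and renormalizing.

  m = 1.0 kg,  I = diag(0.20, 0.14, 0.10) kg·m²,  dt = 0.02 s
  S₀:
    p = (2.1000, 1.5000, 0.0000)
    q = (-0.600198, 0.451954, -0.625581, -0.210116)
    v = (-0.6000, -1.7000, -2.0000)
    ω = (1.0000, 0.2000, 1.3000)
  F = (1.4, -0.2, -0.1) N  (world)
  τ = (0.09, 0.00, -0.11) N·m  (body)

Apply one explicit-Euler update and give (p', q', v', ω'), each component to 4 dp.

p' = (2.0880, 1.4660, -0.0400)
q' = (-0.6007, 0.4382, -0.6347, -0.2107)
v' = (-0.5720, -1.7040, -2.0020)
ω' = (1.0100, 0.1814, 1.2804)

(τ − ω×Iω)/I = (0.5020, -0.9286, -0.9800)
new body rate ω' = (1.0100, 0.1814, 1.2804)
2q̇ = q⊗(0,ω) = (-0.0536870, -1.3714301, -0.9176958, -0.0642856)
q' = normalize(q + ½dt·q⊗(0,ω)) = (-0.6007, 0.4382, -0.6347, -0.2107)
new position p' = (2.0880, 1.4660, -0.0400)
v' = v + a·dt = (-0.5720, -1.7040, -2.0020)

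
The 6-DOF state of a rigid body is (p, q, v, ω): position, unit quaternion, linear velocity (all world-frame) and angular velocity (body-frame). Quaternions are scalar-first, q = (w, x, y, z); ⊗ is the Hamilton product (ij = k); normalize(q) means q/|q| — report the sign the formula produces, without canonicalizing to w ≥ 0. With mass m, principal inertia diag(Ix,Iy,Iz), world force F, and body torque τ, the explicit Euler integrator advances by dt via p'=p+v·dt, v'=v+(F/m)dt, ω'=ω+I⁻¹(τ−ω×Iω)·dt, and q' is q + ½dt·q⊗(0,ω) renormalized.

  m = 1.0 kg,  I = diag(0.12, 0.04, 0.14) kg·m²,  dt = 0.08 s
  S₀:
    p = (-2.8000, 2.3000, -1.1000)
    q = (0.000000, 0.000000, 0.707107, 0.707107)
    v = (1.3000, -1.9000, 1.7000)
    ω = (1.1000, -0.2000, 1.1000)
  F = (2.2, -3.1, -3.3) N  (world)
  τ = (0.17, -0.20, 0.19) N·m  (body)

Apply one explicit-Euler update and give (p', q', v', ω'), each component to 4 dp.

angular accel α = (1.6000, -4.3950, 1.2314)
ω' = ω + α·dt = (1.2280, -0.5516, 1.1985)
q⊗(0,ω) = (-0.6363963, 0.9192391, 0.7778177, -0.7778177)
q' = normalize(q + ½dt·q⊗(0,ω)) = (-0.0254, 0.0367, 0.7368, 0.6747)
a = F/m = (2.2000, -3.1000, -3.3000)
p' = p + v·dt = (-2.6960, 2.1480, -0.9640)
v' = v + a·dt = (1.4760, -2.1480, 1.4360)

p' = (-2.6960, 2.1480, -0.9640)
q' = (-0.0254, 0.0367, 0.7368, 0.6747)
v' = (1.4760, -2.1480, 1.4360)
ω' = (1.2280, -0.5516, 1.1985)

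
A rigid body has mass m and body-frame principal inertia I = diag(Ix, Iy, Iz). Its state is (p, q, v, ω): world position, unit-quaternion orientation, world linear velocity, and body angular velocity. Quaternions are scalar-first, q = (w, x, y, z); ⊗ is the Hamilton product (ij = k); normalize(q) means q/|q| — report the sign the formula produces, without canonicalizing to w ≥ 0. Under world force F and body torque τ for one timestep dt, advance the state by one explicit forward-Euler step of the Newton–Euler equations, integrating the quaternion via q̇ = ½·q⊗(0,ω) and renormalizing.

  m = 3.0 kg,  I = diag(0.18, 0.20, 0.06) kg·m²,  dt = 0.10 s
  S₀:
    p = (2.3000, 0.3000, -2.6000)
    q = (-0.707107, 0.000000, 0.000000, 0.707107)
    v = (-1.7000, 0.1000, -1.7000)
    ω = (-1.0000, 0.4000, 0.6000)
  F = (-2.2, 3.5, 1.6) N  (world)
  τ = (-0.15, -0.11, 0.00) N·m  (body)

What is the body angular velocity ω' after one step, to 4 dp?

α = I⁻¹(τ − ω×Iω) = (-0.6467, -0.1900, 0.1333)
new body rate ω' = (-1.0647, 0.3810, 0.6133)

ω' = (-1.0647, 0.3810, 0.6133)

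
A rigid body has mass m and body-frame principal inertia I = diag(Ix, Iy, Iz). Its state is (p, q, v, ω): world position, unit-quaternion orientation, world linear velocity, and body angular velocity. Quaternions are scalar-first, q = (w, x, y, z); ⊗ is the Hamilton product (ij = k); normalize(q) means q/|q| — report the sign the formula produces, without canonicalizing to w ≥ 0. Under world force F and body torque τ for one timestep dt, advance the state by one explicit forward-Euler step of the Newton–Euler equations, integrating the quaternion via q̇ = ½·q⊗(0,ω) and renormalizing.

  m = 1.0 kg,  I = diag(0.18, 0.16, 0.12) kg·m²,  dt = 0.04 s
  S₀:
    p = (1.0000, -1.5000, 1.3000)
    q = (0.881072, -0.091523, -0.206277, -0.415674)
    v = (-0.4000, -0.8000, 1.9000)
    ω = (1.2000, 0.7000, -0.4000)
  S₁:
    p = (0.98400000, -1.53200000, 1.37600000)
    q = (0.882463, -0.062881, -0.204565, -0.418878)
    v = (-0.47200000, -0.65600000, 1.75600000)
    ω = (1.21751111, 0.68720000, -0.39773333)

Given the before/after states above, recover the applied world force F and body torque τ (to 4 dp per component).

velocity change Δv = (-0.07200000, 0.14400000, -0.14400000)
m·(v₁−v₀)/dt = (-1.8000, 3.6000, -3.6000)
Δω = ω₁−ω₀ = (0.01751111, -0.01280000, 0.00226667)
ω₀×(Iω₀) = (0.0112, -0.0288, -0.0168)
τ = I·(Δω/dt) + ω₀×(Iω₀) = (0.0900, -0.0800, -0.0100)

F = (-1.8000, 3.6000, -3.6000)
τ = (0.0900, -0.0800, -0.0100)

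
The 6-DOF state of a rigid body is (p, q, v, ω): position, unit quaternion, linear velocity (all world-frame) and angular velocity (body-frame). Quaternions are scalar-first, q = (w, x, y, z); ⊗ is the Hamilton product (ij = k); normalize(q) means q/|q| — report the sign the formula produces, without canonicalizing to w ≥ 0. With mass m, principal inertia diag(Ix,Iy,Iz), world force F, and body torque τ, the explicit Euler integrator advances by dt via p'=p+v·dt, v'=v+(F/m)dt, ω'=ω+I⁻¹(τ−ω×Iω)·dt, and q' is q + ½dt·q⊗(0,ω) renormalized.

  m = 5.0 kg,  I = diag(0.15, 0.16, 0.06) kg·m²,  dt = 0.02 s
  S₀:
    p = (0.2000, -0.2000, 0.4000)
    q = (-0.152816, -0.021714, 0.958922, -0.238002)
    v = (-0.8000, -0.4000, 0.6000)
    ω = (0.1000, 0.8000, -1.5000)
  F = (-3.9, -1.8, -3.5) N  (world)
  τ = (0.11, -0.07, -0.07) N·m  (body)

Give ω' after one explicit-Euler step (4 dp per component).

ω' = (0.0987, 0.7929, -1.5236)

angular accel α = (-0.0667, -0.3531, -1.1800)
new body rate ω' = (0.0987, 0.7929, -1.5236)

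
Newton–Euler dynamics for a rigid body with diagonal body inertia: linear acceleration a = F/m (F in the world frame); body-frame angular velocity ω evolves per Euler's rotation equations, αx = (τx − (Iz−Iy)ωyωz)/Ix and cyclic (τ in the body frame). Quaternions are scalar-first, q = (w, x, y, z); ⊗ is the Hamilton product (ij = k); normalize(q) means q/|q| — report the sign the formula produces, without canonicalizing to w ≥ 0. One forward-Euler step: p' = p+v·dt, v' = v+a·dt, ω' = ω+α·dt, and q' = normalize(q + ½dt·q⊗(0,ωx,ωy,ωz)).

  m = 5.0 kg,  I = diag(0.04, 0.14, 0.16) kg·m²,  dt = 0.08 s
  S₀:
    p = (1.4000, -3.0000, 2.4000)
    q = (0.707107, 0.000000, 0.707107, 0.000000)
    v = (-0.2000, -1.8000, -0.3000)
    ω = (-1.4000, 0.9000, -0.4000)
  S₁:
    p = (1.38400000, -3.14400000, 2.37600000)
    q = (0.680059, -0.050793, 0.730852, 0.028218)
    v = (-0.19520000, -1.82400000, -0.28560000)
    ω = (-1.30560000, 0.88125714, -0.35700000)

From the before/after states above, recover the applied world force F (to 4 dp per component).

F = (0.3000, -1.5000, 0.9000)

v₁ − v₀ = (0.00480000, -0.02400000, 0.01440000)
applied force F = (0.3000, -1.5000, 0.9000)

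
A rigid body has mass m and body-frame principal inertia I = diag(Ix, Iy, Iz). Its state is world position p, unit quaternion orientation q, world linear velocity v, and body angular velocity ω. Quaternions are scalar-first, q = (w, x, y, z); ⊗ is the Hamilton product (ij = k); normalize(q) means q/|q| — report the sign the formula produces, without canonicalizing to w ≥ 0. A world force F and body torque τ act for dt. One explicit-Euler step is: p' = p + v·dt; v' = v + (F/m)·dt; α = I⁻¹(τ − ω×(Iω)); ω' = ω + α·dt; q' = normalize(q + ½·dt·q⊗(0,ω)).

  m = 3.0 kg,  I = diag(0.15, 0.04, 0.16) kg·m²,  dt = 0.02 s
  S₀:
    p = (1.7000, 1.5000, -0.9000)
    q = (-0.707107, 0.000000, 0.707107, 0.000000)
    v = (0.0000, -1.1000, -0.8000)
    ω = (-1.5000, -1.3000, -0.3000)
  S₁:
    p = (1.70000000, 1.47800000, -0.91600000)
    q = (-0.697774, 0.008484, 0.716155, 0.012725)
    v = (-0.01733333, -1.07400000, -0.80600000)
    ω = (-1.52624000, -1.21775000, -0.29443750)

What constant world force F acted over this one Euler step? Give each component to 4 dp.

F = (-2.6000, 3.9000, -0.9000)

Δv = v₁−v₀ = (-0.01733333, 0.02600000, -0.00600000)
F = m·Δv/dt = (-2.6000, 3.9000, -0.9000)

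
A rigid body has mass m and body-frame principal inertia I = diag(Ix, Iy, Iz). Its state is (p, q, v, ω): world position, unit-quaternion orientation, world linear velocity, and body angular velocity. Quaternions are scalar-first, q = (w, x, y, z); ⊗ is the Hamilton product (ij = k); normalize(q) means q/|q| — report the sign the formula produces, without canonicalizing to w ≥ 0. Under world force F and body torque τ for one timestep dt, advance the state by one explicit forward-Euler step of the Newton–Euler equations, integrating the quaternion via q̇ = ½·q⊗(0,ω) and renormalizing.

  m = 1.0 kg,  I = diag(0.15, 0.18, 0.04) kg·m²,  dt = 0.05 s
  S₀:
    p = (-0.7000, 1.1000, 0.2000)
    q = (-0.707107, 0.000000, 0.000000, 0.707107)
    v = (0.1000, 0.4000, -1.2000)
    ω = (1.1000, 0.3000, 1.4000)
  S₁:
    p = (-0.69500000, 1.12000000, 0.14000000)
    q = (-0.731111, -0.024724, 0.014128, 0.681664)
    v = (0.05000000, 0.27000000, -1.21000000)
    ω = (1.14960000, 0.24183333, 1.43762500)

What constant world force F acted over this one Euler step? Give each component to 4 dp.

F = (-1.0000, -2.6000, -0.2000)

Δv = v₁−v₀ = (-0.05000000, -0.13000000, -0.01000000)
m·(v₁−v₀)/dt = (-1.0000, -2.6000, -0.2000)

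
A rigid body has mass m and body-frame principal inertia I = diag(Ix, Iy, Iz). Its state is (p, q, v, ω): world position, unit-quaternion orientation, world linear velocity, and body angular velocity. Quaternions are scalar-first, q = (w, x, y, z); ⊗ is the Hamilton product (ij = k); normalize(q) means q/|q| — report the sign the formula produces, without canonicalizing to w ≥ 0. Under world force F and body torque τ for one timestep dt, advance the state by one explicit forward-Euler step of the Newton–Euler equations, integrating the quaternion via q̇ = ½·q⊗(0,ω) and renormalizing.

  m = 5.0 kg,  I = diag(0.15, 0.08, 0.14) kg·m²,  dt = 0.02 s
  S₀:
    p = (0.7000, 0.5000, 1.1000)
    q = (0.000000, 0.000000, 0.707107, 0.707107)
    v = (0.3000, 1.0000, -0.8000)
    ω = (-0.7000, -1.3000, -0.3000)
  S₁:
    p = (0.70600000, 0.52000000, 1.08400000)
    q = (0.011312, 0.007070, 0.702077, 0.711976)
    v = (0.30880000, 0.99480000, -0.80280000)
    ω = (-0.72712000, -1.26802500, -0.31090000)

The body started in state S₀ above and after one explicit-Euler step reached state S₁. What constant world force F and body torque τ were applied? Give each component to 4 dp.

F = (2.2000, -1.3000, -0.7000)
τ = (-0.1800, 0.1300, -0.1400)

rate change Δω = (-0.02712000, 0.03197500, -0.01090000)
applied torque τ = (-0.1800, 0.1300, -0.1400)
Δv = v₁−v₀ = (0.00880000, -0.00520000, -0.00280000)
applied force F = (2.2000, -1.3000, -0.7000)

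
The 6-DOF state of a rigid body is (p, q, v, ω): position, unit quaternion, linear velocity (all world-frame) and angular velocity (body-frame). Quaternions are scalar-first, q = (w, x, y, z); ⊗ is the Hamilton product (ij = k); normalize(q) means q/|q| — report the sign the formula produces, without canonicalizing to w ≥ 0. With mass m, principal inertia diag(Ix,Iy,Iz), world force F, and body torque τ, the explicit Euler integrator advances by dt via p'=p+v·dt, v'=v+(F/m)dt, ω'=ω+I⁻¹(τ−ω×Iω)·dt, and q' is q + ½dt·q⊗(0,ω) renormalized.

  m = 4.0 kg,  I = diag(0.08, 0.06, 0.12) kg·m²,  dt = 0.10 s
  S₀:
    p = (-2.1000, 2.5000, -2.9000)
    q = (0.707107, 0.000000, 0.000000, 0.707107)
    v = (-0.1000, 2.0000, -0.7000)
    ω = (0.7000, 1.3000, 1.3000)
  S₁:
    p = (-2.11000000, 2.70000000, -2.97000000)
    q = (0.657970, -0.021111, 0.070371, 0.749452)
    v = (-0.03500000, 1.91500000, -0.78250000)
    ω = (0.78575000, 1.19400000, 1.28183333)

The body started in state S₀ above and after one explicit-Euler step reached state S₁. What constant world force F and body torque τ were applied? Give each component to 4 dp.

v₁ − v₀ = (0.06500000, -0.08500000, -0.08250000)
m·(v₁−v₀)/dt = (2.6000, -3.4000, -3.3000)
Δω = ω₁−ω₀ = (0.08575000, -0.10600000, -0.01816667)
precession coupling = (0.1014, -0.0364, -0.0182)
applied torque τ = (0.1700, -0.1000, -0.0400)

F = (2.6000, -3.4000, -3.3000)
τ = (0.1700, -0.1000, -0.0400)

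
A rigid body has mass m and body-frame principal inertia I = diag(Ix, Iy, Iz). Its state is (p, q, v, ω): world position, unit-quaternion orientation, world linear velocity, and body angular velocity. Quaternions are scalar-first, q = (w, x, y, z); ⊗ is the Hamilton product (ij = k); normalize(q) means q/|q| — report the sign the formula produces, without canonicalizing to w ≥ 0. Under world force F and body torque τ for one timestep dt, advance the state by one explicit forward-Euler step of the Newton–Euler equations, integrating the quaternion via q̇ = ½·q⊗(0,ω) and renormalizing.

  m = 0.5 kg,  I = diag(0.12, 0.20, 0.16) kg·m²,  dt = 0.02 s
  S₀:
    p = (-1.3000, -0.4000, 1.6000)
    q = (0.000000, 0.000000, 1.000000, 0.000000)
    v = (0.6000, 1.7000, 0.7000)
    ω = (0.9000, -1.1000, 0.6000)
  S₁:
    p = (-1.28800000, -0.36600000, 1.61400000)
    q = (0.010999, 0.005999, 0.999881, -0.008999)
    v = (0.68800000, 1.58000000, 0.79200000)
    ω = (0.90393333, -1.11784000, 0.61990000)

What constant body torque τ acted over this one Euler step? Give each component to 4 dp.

τ = (0.0500, -0.2000, 0.0800)

rate change Δω = (0.00393333, -0.01784000, 0.01990000)
applied torque τ = (0.0500, -0.2000, 0.0800)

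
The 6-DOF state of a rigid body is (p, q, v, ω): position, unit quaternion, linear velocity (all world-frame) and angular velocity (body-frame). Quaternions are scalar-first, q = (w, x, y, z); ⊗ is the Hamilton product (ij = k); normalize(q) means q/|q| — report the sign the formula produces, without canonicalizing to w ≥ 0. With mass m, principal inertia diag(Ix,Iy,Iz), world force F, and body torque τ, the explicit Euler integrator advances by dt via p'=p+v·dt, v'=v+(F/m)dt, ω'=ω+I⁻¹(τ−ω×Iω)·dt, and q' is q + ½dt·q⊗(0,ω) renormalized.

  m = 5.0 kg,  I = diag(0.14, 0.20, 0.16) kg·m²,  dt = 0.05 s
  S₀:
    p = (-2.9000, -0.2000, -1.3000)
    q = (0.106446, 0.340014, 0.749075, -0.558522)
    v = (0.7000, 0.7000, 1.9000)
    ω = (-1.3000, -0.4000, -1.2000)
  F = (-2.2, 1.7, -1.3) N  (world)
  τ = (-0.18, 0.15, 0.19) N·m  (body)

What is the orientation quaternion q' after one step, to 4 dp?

q' = (0.1081, 0.3082, 0.7756, -0.5402)

q⊗(0,ω) = (0.0714218, -1.2606786, 1.0915170, 0.7100567)
updated quaternion q' = (0.1081, 0.3082, 0.7756, -0.5402)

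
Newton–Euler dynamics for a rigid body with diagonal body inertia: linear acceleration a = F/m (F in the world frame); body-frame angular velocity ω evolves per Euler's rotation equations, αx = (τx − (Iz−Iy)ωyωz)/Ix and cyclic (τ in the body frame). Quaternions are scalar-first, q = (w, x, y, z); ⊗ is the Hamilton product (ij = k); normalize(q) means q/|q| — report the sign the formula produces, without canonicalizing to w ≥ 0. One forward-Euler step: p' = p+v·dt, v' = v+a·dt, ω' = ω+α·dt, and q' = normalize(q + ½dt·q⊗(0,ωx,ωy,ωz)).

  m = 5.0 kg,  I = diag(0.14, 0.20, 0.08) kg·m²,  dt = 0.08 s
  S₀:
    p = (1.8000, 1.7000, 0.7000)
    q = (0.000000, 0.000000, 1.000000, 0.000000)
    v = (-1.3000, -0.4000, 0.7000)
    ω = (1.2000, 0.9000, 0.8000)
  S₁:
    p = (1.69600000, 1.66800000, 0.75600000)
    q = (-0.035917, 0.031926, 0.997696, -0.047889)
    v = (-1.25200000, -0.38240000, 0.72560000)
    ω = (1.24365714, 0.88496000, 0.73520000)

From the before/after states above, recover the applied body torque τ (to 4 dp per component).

τ = (-0.0100, 0.0200, 0.0000)

Δω = ω₁−ω₀ = (0.04365714, -0.01504000, -0.06480000)
applied torque τ = (-0.0100, 0.0200, 0.0000)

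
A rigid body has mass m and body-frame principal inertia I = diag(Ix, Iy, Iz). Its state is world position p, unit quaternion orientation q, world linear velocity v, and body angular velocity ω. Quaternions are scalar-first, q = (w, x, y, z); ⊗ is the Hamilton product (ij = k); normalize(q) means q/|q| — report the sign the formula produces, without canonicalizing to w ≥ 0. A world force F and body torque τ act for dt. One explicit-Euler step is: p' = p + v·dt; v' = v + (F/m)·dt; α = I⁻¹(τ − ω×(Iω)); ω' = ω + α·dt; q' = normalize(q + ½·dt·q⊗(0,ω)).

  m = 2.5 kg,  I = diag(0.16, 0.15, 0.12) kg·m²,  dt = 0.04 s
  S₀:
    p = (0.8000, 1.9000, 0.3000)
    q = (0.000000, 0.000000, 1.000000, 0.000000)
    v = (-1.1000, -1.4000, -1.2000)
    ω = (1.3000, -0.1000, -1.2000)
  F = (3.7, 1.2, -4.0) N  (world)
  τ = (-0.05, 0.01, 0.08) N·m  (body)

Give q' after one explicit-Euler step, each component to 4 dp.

Hamilton product q⊗(0,ω) = (0.1000000, -1.2000000, 0.0000000, -1.3000000)
q + ½dt·q⊗(0,ω), renormalized = (0.0020, -0.0240, 0.9994, -0.0260)

q' = (0.0020, -0.0240, 0.9994, -0.0260)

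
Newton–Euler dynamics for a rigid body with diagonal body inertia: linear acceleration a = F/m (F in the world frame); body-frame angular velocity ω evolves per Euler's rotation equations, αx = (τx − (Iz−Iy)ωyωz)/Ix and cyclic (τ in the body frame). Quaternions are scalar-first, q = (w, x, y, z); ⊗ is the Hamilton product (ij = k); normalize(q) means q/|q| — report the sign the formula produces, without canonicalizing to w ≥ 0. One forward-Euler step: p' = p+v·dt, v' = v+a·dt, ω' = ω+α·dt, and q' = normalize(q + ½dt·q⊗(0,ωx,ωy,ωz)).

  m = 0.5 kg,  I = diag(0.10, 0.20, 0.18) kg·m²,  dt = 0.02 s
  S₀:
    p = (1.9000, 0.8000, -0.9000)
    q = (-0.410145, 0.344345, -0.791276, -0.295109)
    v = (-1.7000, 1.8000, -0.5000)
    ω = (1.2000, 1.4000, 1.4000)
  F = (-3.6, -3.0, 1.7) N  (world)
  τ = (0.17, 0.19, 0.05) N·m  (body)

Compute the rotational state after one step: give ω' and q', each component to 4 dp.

ω×(Iω) gyroscopic = (-0.0392, -0.1344, 0.1680)
(τ − ω×Iω)/I = (2.0920, 1.6220, -0.6556)
new body rate ω' = (1.2418, 1.4324, 1.3869)
Hamilton product q⊗(0,ω) = (1.1077250, -1.1868078, -1.4104168, 0.8574112)
updated quaternion q' = (-0.3990, 0.3324, -0.8052, -0.2865)

ω' = (1.2418, 1.4324, 1.3869)
q' = (-0.3990, 0.3324, -0.8052, -0.2865)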